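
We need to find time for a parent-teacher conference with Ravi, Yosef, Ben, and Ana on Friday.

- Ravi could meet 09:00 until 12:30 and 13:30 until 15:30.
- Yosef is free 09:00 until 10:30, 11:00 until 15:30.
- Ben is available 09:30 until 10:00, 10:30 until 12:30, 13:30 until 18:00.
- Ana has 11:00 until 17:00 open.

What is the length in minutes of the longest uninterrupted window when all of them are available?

Ravi ∩ Yosef: 09:00-10:30, 11:00-12:30, 13:30-15:30.
Ravi ∩ Yosef ∩ Ben: 09:30-10:00, 11:00-12:30, 13:30-15:30.
Ravi ∩ Yosef ∩ Ben ∩ Ana: 11:00-12:30, 13:30-15:30.
The longest is 13:30-15:30 at 120 minutes.

120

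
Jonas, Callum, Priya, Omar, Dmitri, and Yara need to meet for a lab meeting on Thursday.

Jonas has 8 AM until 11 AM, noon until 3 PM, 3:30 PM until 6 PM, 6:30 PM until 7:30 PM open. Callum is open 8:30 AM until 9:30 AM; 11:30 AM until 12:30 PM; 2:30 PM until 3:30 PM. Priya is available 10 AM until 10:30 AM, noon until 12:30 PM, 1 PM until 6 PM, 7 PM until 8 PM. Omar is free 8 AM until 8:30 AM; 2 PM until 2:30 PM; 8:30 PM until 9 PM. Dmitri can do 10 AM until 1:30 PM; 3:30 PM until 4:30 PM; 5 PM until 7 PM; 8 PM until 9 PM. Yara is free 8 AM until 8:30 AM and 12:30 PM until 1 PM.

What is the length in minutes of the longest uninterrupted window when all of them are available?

0

Jonas ∩ Callum: 08:30-09:30, 12:00-12:30, 14:30-15:00.
Jonas ∩ Callum ∩ Priya: 12:00-12:30, 14:30-15:00.
Jonas ∩ Callum ∩ Priya ∩ Omar: ∅.
Jonas ∩ Callum ∩ Priya ∩ Omar ∩ Dmitri: ∅.
Jonas ∩ Callum ∩ Priya ∩ Omar ∩ Dmitri ∩ Yara: ∅.
There is no time when everyone is free.
No common window exists, so the longest block is 0 minutes.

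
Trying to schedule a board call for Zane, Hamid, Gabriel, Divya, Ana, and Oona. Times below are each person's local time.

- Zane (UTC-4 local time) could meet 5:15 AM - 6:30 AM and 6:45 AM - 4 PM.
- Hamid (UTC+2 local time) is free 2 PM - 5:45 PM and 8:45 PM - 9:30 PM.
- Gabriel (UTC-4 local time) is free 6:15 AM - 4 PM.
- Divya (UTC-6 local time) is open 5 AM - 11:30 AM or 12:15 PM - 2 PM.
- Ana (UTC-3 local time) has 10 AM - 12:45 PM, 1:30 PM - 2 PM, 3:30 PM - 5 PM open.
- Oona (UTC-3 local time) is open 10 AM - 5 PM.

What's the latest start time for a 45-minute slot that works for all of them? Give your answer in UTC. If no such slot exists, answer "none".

18:45

Zane in UTC: 09:15-10:30, 10:45-20:00 (add 4h to convert from UTC-4).
Hamid in UTC: 12:00-15:45, 18:45-19:30 (subtract 2h to convert from UTC+2).
Gabriel in UTC: 10:15-20:00 (add 4h to convert from UTC-4).
Divya in UTC: 11:00-17:30, 18:15-20:00 (add 6h to convert from UTC-6).
Ana in UTC: 13:00-15:45, 16:30-17:00, 18:30-20:00 (add 3h to convert from UTC-3).
Oona in UTC: 13:00-20:00 (add 3h to convert from UTC-3).
Zane ∩ Hamid: 12:00-15:45, 18:45-19:30.
Zane ∩ Hamid ∩ Gabriel: 12:00-15:45, 18:45-19:30.
Zane ∩ Hamid ∩ Gabriel ∩ Divya: 12:00-15:45, 18:45-19:30.
Zane ∩ Hamid ∩ Gabriel ∩ Divya ∩ Ana: 13:00-15:45, 18:45-19:30.
Zane ∩ Hamid ∩ Gabriel ∩ Divya ∩ Ana ∩ Oona: 13:00-15:45, 18:45-19:30.
The last common window of at least 45 minutes is 18:45-19:30; a 45-minute meeting can start as late as 18:45 and still end by 19:30.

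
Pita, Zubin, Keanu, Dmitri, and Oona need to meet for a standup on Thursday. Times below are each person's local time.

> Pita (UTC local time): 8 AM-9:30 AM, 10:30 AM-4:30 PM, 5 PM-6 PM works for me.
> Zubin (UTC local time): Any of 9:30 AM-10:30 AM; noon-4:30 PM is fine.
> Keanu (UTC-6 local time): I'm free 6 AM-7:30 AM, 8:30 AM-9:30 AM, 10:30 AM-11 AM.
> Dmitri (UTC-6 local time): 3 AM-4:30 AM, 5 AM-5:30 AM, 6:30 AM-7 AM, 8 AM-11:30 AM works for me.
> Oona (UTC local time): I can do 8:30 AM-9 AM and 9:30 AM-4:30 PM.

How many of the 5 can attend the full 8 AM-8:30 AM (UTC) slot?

Pita in UTC: 08:00-09:30, 10:30-16:30, 17:00-18:00.
Zubin in UTC: 09:30-10:30, 12:00-16:30.
Keanu in UTC: 12:00-13:30, 14:30-15:30, 16:30-17:00 (add 6h to convert from UTC-6).
Dmitri in UTC: 09:00-10:30, 11:00-11:30, 12:30-13:00, 14:00-17:30 (add 6h to convert from UTC-6).
Oona in UTC: 08:30-09:00, 09:30-16:30.
Pita can make the full 08:00-08:30 slot — that's 1.

1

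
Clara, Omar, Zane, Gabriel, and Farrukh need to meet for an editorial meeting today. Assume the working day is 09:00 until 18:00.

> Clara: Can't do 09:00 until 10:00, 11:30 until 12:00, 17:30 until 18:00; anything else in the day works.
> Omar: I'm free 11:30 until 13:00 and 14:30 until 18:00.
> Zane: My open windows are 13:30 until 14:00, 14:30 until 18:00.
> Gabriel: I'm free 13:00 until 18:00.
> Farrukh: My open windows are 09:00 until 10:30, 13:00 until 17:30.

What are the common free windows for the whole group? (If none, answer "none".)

14:30-17:30

Clara free: 10:00-11:30, 12:00-17:30 (invert busy blocks within the working day).
Omar free: 11:30-13:00, 14:30-18:00.
Zane free: 13:30-14:00, 14:30-18:00.
Gabriel free: 13:00-18:00.
Farrukh free: 09:00-10:30, 13:00-17:30.
Clara ∩ Omar: 12:00-13:00, 14:30-17:30.
Clara ∩ Omar ∩ Zane: 14:30-17:30.
Clara ∩ Omar ∩ Zane ∩ Gabriel: 14:30-17:30.
Clara ∩ Omar ∩ Zane ∩ Gabriel ∩ Farrukh: 14:30-17:30.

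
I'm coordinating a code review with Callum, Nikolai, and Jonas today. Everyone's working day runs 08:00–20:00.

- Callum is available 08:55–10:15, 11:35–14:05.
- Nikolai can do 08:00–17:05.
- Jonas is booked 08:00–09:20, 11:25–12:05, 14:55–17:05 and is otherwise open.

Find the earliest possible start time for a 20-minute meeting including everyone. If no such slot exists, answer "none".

09:20

Callum free: 08:55-10:15, 11:35-14:05.
Nikolai free: 08:00-17:05.
Jonas free: 09:20-11:25, 12:05-14:55, 17:05-20:00 (invert busy blocks within the working day).
Callum ∩ Nikolai: 08:55-10:15, 11:35-14:05.
Callum ∩ Nikolai ∩ Jonas: 09:20-10:15, 12:05-14:05.
So the common availability across everyone is 09:20-10:15, 12:05-14:05.
The first common window of at least 20 minutes is 09:20-10:15, so the earliest start is 09:20.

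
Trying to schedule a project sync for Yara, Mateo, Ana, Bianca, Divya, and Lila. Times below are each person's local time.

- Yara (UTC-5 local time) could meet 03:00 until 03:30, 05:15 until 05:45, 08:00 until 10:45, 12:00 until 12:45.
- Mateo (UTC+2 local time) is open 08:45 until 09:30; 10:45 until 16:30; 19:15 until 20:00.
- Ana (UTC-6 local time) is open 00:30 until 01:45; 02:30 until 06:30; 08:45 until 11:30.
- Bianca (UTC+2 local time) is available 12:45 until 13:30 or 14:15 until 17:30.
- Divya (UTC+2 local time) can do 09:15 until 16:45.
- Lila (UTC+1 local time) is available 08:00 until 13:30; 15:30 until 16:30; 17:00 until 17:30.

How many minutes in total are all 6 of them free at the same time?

0

Yara in UTC: 08:00-08:30, 10:15-10:45, 13:00-15:45, 17:00-17:45 (add 5h to convert from UTC-5).
Mateo in UTC: 06:45-07:30, 08:45-14:30, 17:15-18:00 (subtract 2h to convert from UTC+2).
Ana in UTC: 06:30-07:45, 08:30-12:30, 14:45-17:30 (add 6h to convert from UTC-6).
Bianca in UTC: 10:45-11:30, 12:15-15:30 (subtract 2h to convert from UTC+2).
Divya in UTC: 07:15-14:45 (subtract 2h to convert from UTC+2).
Lila in UTC: 07:00-12:30, 14:30-15:30, 16:00-16:30 (subtract 1h to convert from UTC+1).
Yara ∩ Mateo: 10:15-10:45, 13:00-14:30, 17:15-17:45.
Yara ∩ Mateo ∩ Ana: 10:15-10:45, 17:15-17:30.
Yara ∩ Mateo ∩ Ana ∩ Bianca: ∅.
Yara ∩ Mateo ∩ Ana ∩ Bianca ∩ Divya: ∅.
Yara ∩ Mateo ∩ Ana ∩ Bianca ∩ Divya ∩ Lila: ∅.
There is no time when everyone is free.
There is no common window, so the total is 0 minutes.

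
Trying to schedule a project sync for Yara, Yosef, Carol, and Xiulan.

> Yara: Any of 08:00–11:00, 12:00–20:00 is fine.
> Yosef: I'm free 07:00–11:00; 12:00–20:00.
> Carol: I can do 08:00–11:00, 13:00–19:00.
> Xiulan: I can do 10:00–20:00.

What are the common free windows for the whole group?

10:00-11:00, 13:00-19:00

Yara ∩ Yosef: 08:00-11:00, 12:00-20:00.
Yara ∩ Yosef ∩ Carol: 08:00-11:00, 13:00-19:00.
Yara ∩ Yosef ∩ Carol ∩ Xiulan: 10:00-11:00, 13:00-19:00.
So the common availability across everyone is 10:00-11:00, 13:00-19:00.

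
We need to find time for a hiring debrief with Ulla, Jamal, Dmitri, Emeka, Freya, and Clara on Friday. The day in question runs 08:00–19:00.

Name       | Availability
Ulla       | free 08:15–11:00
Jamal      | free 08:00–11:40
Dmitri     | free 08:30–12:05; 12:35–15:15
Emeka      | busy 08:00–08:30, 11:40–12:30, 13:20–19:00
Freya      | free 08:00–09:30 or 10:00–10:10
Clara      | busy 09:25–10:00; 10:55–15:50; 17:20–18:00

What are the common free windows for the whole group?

08:30-09:25, 10:00-10:10

Ulla free: 08:15-11:00.
Jamal free: 08:00-11:40.
Dmitri free: 08:30-12:05, 12:35-15:15.
Emeka free: 08:30-11:40, 12:30-13:20 (invert busy blocks within the working day).
Freya free: 08:00-09:30, 10:00-10:10.
Clara free: 08:00-09:25, 10:00-10:55, 15:50-17:20, 18:00-19:00 (invert busy blocks within the working day).
Ulla ∩ Jamal: 08:15-11:00.
Ulla ∩ Jamal ∩ Dmitri: 08:30-11:00.
Ulla ∩ Jamal ∩ Dmitri ∩ Emeka: 08:30-11:00.
Ulla ∩ Jamal ∩ Dmitri ∩ Emeka ∩ Freya: 08:30-09:30, 10:00-10:10.
Ulla ∩ Jamal ∩ Dmitri ∩ Emeka ∩ Freya ∩ Clara: 08:30-09:25, 10:00-10:10.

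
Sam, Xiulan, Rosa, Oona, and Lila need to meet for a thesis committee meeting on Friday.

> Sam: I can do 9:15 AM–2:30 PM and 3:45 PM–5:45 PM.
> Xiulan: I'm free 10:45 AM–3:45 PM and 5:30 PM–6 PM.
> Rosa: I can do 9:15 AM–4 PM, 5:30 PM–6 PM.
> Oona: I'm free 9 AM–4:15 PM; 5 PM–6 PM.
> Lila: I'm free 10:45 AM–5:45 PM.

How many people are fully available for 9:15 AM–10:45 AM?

3

Sam, Rosa, and Oona can make the full 09:15-10:45 slot — that's 3.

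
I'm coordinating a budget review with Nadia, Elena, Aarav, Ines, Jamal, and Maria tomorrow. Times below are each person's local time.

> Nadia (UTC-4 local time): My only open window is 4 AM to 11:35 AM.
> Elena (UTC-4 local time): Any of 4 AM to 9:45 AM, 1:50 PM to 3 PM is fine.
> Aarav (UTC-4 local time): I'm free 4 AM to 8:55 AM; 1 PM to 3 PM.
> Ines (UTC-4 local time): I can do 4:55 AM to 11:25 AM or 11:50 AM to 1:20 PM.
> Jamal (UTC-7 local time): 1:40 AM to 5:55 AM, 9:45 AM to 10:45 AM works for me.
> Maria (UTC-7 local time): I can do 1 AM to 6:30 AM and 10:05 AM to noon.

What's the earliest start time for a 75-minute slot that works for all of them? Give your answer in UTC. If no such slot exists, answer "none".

Nadia in UTC: 08:00-15:35 (add 4h to convert from UTC-4).
Elena in UTC: 08:00-13:45, 17:50-19:00 (add 4h to convert from UTC-4).
Aarav in UTC: 08:00-12:55, 17:00-19:00 (add 4h to convert from UTC-4).
Ines in UTC: 08:55-15:25, 15:50-17:20 (add 4h to convert from UTC-4).
Jamal in UTC: 08:40-12:55, 16:45-17:45 (add 7h to convert from UTC-7).
Maria in UTC: 08:00-13:30, 17:05-19:00 (add 7h to convert from UTC-7).
Nadia ∩ Elena: 08:00-13:45.
Nadia ∩ Elena ∩ Aarav: 08:00-12:55.
Nadia ∩ Elena ∩ Aarav ∩ Ines: 08:55-12:55.
Nadia ∩ Elena ∩ Aarav ∩ Ines ∩ Jamal: 08:55-12:55.
Nadia ∩ Elena ∩ Aarav ∩ Ines ∩ Jamal ∩ Maria: 08:55-12:55.
The first common window of at least 75 minutes is 08:55-12:55, so the earliest start is 08:55.

08:55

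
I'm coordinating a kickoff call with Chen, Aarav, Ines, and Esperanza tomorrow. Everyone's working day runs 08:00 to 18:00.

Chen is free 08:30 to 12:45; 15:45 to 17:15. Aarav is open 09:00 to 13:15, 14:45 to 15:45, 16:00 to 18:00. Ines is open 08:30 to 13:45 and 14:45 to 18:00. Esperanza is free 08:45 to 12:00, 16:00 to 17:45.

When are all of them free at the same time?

09:00-12:00, 16:00-17:15

Chen ∩ Aarav: 09:00-12:45, 16:00-17:15.
Chen ∩ Aarav ∩ Ines: 09:00-12:45, 16:00-17:15.
Chen ∩ Aarav ∩ Ines ∩ Esperanza: 09:00-12:00, 16:00-17:15.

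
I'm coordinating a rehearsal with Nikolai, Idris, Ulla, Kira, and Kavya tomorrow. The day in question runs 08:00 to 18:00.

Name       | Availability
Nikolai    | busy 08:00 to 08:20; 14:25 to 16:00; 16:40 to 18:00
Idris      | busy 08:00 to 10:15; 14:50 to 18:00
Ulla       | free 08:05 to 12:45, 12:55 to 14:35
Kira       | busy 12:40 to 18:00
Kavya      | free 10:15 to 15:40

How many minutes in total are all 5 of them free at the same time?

145

Nikolai free: 08:20-14:25, 16:00-16:40 (invert busy blocks within the working day).
Idris free: 10:15-14:50 (invert busy blocks within the working day).
Ulla free: 08:05-12:45, 12:55-14:35.
Kira free: 08:00-12:40 (invert busy blocks within the working day).
Kavya free: 10:15-15:40.
Nikolai ∩ Idris: 10:15-14:25.
Nikolai ∩ Idris ∩ Ulla: 10:15-12:45, 12:55-14:25.
Nikolai ∩ Idris ∩ Ulla ∩ Kira: 10:15-12:40.
Nikolai ∩ Idris ∩ Ulla ∩ Kira ∩ Kavya: 10:15-12:40.
So the common availability across everyone is 10:15-12:40.
That's a single block of 145 minutes.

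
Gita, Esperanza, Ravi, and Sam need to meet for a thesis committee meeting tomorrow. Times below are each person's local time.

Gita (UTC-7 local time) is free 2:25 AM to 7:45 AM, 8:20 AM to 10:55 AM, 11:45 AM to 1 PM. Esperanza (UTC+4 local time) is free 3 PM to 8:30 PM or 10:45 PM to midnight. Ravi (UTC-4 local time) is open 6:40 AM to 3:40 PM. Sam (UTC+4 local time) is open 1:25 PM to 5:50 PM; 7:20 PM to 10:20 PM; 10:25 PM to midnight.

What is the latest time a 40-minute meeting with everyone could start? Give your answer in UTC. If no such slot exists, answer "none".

Gita in UTC: 09:25-14:45, 15:20-17:55, 18:45-20:00 (add 7h to convert from UTC-7).
Esperanza in UTC: 11:00-16:30, 18:45-20:00 (subtract 4h to convert from UTC+4).
Ravi in UTC: 10:40-19:40 (add 4h to convert from UTC-4).
Sam in UTC: 09:25-13:50, 15:20-18:20, 18:25-20:00 (subtract 4h to convert from UTC+4).
Gita ∩ Esperanza: 11:00-14:45, 15:20-16:30, 18:45-20:00.
Gita ∩ Esperanza ∩ Ravi: 11:00-14:45, 15:20-16:30, 18:45-19:40.
Gita ∩ Esperanza ∩ Ravi ∩ Sam: 11:00-13:50, 15:20-16:30, 18:45-19:40.
The last common window of at least 40 minutes is 18:45-19:40; a 40-minute meeting can start as late as 19:00 and still end by 19:40.

19:00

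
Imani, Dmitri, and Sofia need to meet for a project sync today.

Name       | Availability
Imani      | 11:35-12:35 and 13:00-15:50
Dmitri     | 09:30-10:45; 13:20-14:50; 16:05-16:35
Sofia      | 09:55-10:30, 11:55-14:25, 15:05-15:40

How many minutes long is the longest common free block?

65

Imani ∩ Dmitri: 13:20-14:50.
Imani ∩ Dmitri ∩ Sofia: 13:20-14:25.
So the common availability across everyone is 13:20-14:25.
The longest is 13:20-14:25 at 65 minutes.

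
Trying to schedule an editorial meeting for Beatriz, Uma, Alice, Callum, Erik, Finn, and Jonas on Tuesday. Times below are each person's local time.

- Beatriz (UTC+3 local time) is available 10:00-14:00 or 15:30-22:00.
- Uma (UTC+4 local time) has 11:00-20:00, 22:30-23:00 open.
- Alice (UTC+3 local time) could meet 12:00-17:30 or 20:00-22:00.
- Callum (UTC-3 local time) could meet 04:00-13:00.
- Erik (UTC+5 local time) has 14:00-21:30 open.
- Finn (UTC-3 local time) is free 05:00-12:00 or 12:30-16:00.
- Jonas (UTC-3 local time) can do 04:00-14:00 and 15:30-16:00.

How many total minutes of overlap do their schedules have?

Beatriz in UTC: 07:00-11:00, 12:30-19:00 (subtract 3h to convert from UTC+3).
Uma in UTC: 07:00-16:00, 18:30-19:00 (subtract 4h to convert from UTC+4).
Alice in UTC: 09:00-14:30, 17:00-19:00 (subtract 3h to convert from UTC+3).
Callum in UTC: 07:00-16:00 (add 3h to convert from UTC-3).
Erik in UTC: 09:00-16:30 (subtract 5h to convert from UTC+5).
Finn in UTC: 08:00-15:00, 15:30-19:00 (add 3h to convert from UTC-3).
Jonas in UTC: 07:00-17:00, 18:30-19:00 (add 3h to convert from UTC-3).
Beatriz ∩ Uma: 07:00-11:00, 12:30-16:00, 18:30-19:00.
Beatriz ∩ Uma ∩ Alice: 09:00-11:00, 12:30-14:30, 18:30-19:00.
Beatriz ∩ Uma ∩ Alice ∩ Callum: 09:00-11:00, 12:30-14:30.
Beatriz ∩ Uma ∩ Alice ∩ Callum ∩ Erik: 09:00-11:00, 12:30-14:30.
Beatriz ∩ Uma ∩ Alice ∩ Callum ∩ Erik ∩ Finn: 09:00-11:00, 12:30-14:30.
Beatriz ∩ Uma ∩ Alice ∩ Callum ∩ Erik ∩ Finn ∩ Jonas: 09:00-11:00, 12:30-14:30.
Summing the common windows: 120 + 120 = 240 minutes.

240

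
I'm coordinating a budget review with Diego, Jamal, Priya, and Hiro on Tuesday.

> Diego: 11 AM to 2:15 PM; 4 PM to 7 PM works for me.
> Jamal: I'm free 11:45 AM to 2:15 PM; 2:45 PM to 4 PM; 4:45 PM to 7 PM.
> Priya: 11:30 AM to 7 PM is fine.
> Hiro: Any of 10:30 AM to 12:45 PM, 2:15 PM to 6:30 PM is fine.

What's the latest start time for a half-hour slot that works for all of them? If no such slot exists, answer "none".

Diego ∩ Jamal: 11:45-14:15, 16:45-19:00.
Diego ∩ Jamal ∩ Priya: 11:45-14:15, 16:45-19:00.
Diego ∩ Jamal ∩ Priya ∩ Hiro: 11:45-12:45, 16:45-18:30.
The last common window of at least 30 minutes is 16:45-18:30; a 30-minute meeting can start as late as 18:00 and still end by 18:30.

18:00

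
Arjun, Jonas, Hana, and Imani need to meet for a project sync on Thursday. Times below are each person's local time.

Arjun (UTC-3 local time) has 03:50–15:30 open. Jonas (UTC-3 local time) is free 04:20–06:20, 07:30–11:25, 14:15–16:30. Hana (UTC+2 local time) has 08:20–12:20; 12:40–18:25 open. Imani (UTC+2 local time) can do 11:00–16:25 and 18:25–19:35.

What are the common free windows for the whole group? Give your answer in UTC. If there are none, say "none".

09:00-09:20, 10:40-14:25

Arjun in UTC: 06:50-18:30 (add 3h to convert from UTC-3).
Jonas in UTC: 07:20-09:20, 10:30-14:25, 17:15-19:30 (add 3h to convert from UTC-3).
Hana in UTC: 06:20-10:20, 10:40-16:25 (subtract 2h to convert from UTC+2).
Imani in UTC: 09:00-14:25, 16:25-17:35 (subtract 2h to convert from UTC+2).
Arjun ∩ Jonas: 07:20-09:20, 10:30-14:25, 17:15-18:30.
Arjun ∩ Jonas ∩ Hana: 07:20-09:20, 10:40-14:25.
Arjun ∩ Jonas ∩ Hana ∩ Imani: 09:00-09:20, 10:40-14:25.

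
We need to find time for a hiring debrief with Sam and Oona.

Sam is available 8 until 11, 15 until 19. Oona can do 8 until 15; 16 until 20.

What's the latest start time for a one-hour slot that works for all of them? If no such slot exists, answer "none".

18:00

Sam ∩ Oona: 08:00-11:00, 16:00-19:00.
Those are the intersection windows.
The last common window of at least 60 minutes is 16:00-19:00; a 60-minute meeting can start as late as 18:00 and still end by 19:00.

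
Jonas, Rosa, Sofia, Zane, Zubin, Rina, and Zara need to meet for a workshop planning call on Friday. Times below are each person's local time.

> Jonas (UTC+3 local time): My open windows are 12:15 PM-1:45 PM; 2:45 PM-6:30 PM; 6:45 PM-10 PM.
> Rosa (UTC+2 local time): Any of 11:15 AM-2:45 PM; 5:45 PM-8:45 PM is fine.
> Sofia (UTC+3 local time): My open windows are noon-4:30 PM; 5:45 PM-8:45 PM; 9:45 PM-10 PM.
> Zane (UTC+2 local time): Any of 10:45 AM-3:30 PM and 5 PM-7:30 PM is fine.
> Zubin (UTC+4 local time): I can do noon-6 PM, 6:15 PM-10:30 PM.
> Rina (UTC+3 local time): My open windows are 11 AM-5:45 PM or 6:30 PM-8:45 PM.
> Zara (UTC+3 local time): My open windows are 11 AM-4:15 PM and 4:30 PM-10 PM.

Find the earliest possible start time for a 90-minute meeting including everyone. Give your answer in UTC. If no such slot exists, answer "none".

09:15

Jonas in UTC: 09:15-10:45, 11:45-15:30, 15:45-19:00 (subtract 3h to convert from UTC+3).
Rosa in UTC: 09:15-12:45, 15:45-18:45 (subtract 2h to convert from UTC+2).
Sofia in UTC: 09:00-13:30, 14:45-17:45, 18:45-19:00 (subtract 3h to convert from UTC+3).
Zane in UTC: 08:45-13:30, 15:00-17:30 (subtract 2h to convert from UTC+2).
Zubin in UTC: 08:00-14:00, 14:15-18:30 (subtract 4h to convert from UTC+4).
Rina in UTC: 08:00-14:45, 15:30-17:45 (subtract 3h to convert from UTC+3).
Zara in UTC: 08:00-13:15, 13:30-19:00 (subtract 3h to convert from UTC+3).
Jonas ∩ Rosa: 09:15-10:45, 11:45-12:45, 15:45-18:45.
Jonas ∩ Rosa ∩ Sofia: 09:15-10:45, 11:45-12:45, 15:45-17:45.
Jonas ∩ Rosa ∩ Sofia ∩ Zane: 09:15-10:45, 11:45-12:45, 15:45-17:30.
Jonas ∩ Rosa ∩ Sofia ∩ Zane ∩ Zubin: 09:15-10:45, 11:45-12:45, 15:45-17:30.
Jonas ∩ Rosa ∩ Sofia ∩ Zane ∩ Zubin ∩ Rina: 09:15-10:45, 11:45-12:45, 15:45-17:30.
Jonas ∩ Rosa ∩ Sofia ∩ Zane ∩ Zubin ∩ Rina ∩ Zara: 09:15-10:45, 11:45-12:45, 15:45-17:30.
The first common window of at least 90 minutes is 09:15-10:45, so the earliest start is 09:15.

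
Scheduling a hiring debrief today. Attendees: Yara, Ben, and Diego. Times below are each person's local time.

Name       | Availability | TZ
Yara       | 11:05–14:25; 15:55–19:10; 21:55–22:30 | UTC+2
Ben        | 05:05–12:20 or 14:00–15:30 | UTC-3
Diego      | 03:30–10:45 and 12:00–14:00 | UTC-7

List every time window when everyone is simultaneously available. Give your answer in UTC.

10:30-12:25, 13:55-15:20, 17:00-17:10

Yara in UTC: 09:05-12:25, 13:55-17:10, 19:55-20:30 (subtract 2h to convert from UTC+2).
Ben in UTC: 08:05-15:20, 17:00-18:30 (add 3h to convert from UTC-3).
Diego in UTC: 10:30-17:45, 19:00-21:00 (add 7h to convert from UTC-7).
Yara ∩ Ben: 09:05-12:25, 13:55-15:20, 17:00-17:10.
Yara ∩ Ben ∩ Diego: 10:30-12:25, 13:55-15:20, 17:00-17:10.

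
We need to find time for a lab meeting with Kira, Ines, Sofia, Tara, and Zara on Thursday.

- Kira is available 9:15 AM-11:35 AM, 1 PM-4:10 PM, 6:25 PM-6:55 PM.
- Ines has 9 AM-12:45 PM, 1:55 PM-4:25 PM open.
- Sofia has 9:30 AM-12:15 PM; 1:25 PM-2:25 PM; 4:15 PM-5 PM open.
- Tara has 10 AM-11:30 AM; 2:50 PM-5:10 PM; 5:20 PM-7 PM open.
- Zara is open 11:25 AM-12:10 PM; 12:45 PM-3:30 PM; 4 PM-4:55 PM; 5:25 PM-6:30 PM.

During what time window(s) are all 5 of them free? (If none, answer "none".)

Kira ∩ Ines: 09:15-11:35, 13:55-16:10.
Kira ∩ Ines ∩ Sofia: 09:30-11:35, 13:55-14:25.
Kira ∩ Ines ∩ Sofia ∩ Tara: 10:00-11:30.
Kira ∩ Ines ∩ Sofia ∩ Tara ∩ Zara: 11:25-11:30.
Those are the intersection windows.

11:25-11:30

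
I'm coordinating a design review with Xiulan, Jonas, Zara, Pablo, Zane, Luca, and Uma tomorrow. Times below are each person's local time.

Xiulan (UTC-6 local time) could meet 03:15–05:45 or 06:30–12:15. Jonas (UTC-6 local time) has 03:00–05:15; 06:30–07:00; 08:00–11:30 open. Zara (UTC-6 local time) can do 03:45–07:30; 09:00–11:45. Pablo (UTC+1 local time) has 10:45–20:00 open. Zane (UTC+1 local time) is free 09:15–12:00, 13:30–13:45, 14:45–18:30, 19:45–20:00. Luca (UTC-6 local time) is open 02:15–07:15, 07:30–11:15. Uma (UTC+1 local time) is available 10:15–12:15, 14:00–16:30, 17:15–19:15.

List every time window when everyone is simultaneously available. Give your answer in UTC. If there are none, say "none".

09:45-11:00, 15:00-15:30, 16:15-17:15

Xiulan in UTC: 09:15-11:45, 12:30-18:15 (add 6h to convert from UTC-6).
Jonas in UTC: 09:00-11:15, 12:30-13:00, 14:00-17:30 (add 6h to convert from UTC-6).
Zara in UTC: 09:45-13:30, 15:00-17:45 (add 6h to convert from UTC-6).
Pablo in UTC: 09:45-19:00 (subtract 1h to convert from UTC+1).
Zane in UTC: 08:15-11:00, 12:30-12:45, 13:45-17:30, 18:45-19:00 (subtract 1h to convert from UTC+1).
Luca in UTC: 08:15-13:15, 13:30-17:15 (add 6h to convert from UTC-6).
Uma in UTC: 09:15-11:15, 13:00-15:30, 16:15-18:15 (subtract 1h to convert from UTC+1).
Xiulan ∩ Jonas: 09:15-11:15, 12:30-13:00, 14:00-17:30.
Xiulan ∩ Jonas ∩ Zara: 09:45-11:15, 12:30-13:00, 15:00-17:30.
Xiulan ∩ Jonas ∩ Zara ∩ Pablo: 09:45-11:15, 12:30-13:00, 15:00-17:30.
Xiulan ∩ Jonas ∩ Zara ∩ Pablo ∩ Zane: 09:45-11:00, 12:30-12:45, 15:00-17:30.
Xiulan ∩ Jonas ∩ Zara ∩ Pablo ∩ Zane ∩ Luca: 09:45-11:00, 12:30-12:45, 15:00-17:15.
Xiulan ∩ Jonas ∩ Zara ∩ Pablo ∩ Zane ∩ Luca ∩ Uma: 09:45-11:00, 15:00-15:30, 16:15-17:15.
Those are the intersection windows.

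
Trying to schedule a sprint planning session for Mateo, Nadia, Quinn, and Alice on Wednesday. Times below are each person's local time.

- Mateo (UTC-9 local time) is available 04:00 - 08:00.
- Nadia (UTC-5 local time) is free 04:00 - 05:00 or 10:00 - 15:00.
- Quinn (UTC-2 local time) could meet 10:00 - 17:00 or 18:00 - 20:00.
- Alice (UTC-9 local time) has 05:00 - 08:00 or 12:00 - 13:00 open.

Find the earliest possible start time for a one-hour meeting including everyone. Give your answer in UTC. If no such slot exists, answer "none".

15:00

Mateo in UTC: 13:00-17:00 (add 9h to convert from UTC-9).
Nadia in UTC: 09:00-10:00, 15:00-20:00 (add 5h to convert from UTC-5).
Quinn in UTC: 12:00-19:00, 20:00-22:00 (add 2h to convert from UTC-2).
Alice in UTC: 14:00-17:00, 21:00-22:00 (add 9h to convert from UTC-9).
Mateo ∩ Nadia: 15:00-17:00.
Mateo ∩ Nadia ∩ Quinn: 15:00-17:00.
Mateo ∩ Nadia ∩ Quinn ∩ Alice: 15:00-17:00.
The first common window of at least 60 minutes is 15:00-17:00, so the earliest start is 15:00.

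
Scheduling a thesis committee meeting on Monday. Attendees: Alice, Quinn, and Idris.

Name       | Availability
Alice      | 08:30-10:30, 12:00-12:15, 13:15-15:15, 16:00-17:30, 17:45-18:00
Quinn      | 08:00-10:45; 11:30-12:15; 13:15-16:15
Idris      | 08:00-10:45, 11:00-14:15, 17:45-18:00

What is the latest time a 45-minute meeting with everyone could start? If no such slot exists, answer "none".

Alice ∩ Quinn: 08:30-10:30, 12:00-12:15, 13:15-15:15, 16:00-16:15.
Alice ∩ Quinn ∩ Idris: 08:30-10:30, 12:00-12:15, 13:15-14:15.
So the common availability across everyone is 08:30-10:30, 12:00-12:15, 13:15-14:15.
The last common window of at least 45 minutes is 13:15-14:15; a 45-minute meeting can start as late as 13:30 and still end by 14:15.

13:30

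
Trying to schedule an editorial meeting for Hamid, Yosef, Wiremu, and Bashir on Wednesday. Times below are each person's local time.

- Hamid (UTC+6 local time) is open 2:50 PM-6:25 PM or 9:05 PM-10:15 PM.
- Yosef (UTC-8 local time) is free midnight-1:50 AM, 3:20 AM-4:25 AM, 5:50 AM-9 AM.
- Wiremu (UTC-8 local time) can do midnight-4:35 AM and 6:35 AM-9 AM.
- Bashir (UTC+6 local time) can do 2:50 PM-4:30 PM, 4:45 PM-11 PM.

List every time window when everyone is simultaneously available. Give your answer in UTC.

08:50-09:50, 11:20-12:25, 15:05-16:15

Hamid in UTC: 08:50-12:25, 15:05-16:15 (subtract 6h to convert from UTC+6).
Yosef in UTC: 08:00-09:50, 11:20-12:25, 13:50-17:00 (add 8h to convert from UTC-8).
Wiremu in UTC: 08:00-12:35, 14:35-17:00 (add 8h to convert from UTC-8).
Bashir in UTC: 08:50-10:30, 10:45-17:00 (subtract 6h to convert from UTC+6).
Hamid ∩ Yosef: 08:50-09:50, 11:20-12:25, 15:05-16:15.
Hamid ∩ Yosef ∩ Wiremu: 08:50-09:50, 11:20-12:25, 15:05-16:15.
Hamid ∩ Yosef ∩ Wiremu ∩ Bashir: 08:50-09:50, 11:20-12:25, 15:05-16:15.
Those are the intersection windows.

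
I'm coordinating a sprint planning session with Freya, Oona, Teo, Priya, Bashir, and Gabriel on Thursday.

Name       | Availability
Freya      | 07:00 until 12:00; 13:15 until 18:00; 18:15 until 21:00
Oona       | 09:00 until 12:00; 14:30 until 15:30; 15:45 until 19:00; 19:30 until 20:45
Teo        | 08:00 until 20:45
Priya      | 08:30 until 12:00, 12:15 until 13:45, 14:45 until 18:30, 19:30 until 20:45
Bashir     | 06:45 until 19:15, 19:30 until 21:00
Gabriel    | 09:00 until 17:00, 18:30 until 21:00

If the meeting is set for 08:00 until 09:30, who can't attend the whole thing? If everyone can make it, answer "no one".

Gabriel, Oona, Priya

Freya: free for 08:00-09:30. Oona: not fully free for 08:00-09:30. Teo: free for 08:00-09:30. Priya: not fully free for 08:00-09:30. Bashir: free for 08:00-09:30. Gabriel: not fully free for 08:00-09:30.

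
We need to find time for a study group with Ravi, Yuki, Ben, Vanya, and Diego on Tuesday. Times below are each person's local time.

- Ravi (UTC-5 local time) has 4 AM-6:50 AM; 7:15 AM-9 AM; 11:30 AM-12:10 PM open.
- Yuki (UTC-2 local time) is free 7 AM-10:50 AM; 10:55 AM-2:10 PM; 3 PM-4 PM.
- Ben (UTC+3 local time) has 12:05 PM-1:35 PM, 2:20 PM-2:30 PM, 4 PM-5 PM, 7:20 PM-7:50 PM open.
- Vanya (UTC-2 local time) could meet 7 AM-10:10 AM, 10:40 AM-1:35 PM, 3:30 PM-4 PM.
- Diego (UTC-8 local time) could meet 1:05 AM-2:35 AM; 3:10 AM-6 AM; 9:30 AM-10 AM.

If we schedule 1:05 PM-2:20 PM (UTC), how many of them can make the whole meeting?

2

Ravi in UTC: 09:00-11:50, 12:15-14:00, 16:30-17:10 (add 5h to convert from UTC-5).
Yuki in UTC: 09:00-12:50, 12:55-16:10, 17:00-18:00 (add 2h to convert from UTC-2).
Ben in UTC: 09:05-10:35, 11:20-11:30, 13:00-14:00, 16:20-16:50 (subtract 3h to convert from UTC+3).
Vanya in UTC: 09:00-12:10, 12:40-15:35, 17:30-18:00 (add 2h to convert from UTC-2).
Diego in UTC: 09:05-10:35, 11:10-14:00, 17:30-18:00 (add 8h to convert from UTC-8).
Yuki and Vanya can make the full 13:05-14:20 slot — that's 2.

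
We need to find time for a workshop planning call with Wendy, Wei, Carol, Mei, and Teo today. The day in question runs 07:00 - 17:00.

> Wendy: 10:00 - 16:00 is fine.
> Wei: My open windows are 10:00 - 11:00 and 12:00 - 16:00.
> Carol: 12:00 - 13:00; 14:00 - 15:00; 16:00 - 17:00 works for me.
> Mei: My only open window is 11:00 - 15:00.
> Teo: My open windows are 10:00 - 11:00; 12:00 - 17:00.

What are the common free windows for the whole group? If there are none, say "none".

12:00-13:00, 14:00-15:00

Wendy ∩ Wei: 10:00-11:00, 12:00-16:00.
Wendy ∩ Wei ∩ Carol: 12:00-13:00, 14:00-15:00.
Wendy ∩ Wei ∩ Carol ∩ Mei: 12:00-13:00, 14:00-15:00.
Wendy ∩ Wei ∩ Carol ∩ Mei ∩ Teo: 12:00-13:00, 14:00-15:00.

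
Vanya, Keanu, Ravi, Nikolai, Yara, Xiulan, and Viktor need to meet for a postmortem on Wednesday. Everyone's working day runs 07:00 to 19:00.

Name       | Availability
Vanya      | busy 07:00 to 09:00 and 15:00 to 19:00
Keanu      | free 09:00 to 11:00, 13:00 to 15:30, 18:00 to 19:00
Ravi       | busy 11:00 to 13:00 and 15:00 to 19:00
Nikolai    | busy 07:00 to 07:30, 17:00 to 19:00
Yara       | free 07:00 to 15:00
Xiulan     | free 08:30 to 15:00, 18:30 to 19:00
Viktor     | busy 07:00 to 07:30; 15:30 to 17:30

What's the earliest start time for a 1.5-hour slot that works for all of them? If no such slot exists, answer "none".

Vanya free: 09:00-15:00 (invert busy blocks within the working day).
Keanu free: 09:00-11:00, 13:00-15:30, 18:00-19:00.
Ravi free: 07:00-11:00, 13:00-15:00 (invert busy blocks within the working day).
Nikolai free: 07:30-17:00 (invert busy blocks within the working day).
Yara free: 07:00-15:00.
Xiulan free: 08:30-15:00, 18:30-19:00.
Viktor free: 07:30-15:30, 17:30-19:00 (invert busy blocks within the working day).
Vanya ∩ Keanu: 09:00-11:00, 13:00-15:00.
Vanya ∩ Keanu ∩ Ravi: 09:00-11:00, 13:00-15:00.
Vanya ∩ Keanu ∩ Ravi ∩ Nikolai: 09:00-11:00, 13:00-15:00.
Vanya ∩ Keanu ∩ Ravi ∩ Nikolai ∩ Yara: 09:00-11:00, 13:00-15:00.
Vanya ∩ Keanu ∩ Ravi ∩ Nikolai ∩ Yara ∩ Xiulan: 09:00-11:00, 13:00-15:00.
Vanya ∩ Keanu ∩ Ravi ∩ Nikolai ∩ Yara ∩ Xiulan ∩ Viktor: 09:00-11:00, 13:00-15:00.
So the common availability across everyone is 09:00-11:00, 13:00-15:00.
The first common window of at least 90 minutes is 09:00-11:00, so the earliest start is 09:00.

09:00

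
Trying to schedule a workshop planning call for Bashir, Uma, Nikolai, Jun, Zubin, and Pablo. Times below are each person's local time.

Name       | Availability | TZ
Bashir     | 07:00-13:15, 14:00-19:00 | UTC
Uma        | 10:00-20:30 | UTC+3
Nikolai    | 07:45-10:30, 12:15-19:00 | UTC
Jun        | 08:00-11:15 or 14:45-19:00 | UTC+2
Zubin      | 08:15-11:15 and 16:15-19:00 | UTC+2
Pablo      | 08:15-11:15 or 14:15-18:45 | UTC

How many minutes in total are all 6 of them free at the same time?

Bashir in UTC: 07:00-13:15, 14:00-19:00.
Uma in UTC: 07:00-17:30 (subtract 3h to convert from UTC+3).
Nikolai in UTC: 07:45-10:30, 12:15-19:00.
Jun in UTC: 06:00-09:15, 12:45-17:00 (subtract 2h to convert from UTC+2).
Zubin in UTC: 06:15-09:15, 14:15-17:00 (subtract 2h to convert from UTC+2).
Pablo in UTC: 08:15-11:15, 14:15-18:45.
Bashir ∩ Uma: 07:00-13:15, 14:00-17:30.
Bashir ∩ Uma ∩ Nikolai: 07:45-10:30, 12:15-13:15, 14:00-17:30.
Bashir ∩ Uma ∩ Nikolai ∩ Jun: 07:45-09:15, 12:45-13:15, 14:00-17:00.
Bashir ∩ Uma ∩ Nikolai ∩ Jun ∩ Zubin: 07:45-09:15, 14:15-17:00.
Bashir ∩ Uma ∩ Nikolai ∩ Jun ∩ Zubin ∩ Pablo: 08:15-09:15, 14:15-17:00.
Those are the intersection windows.
Summing the common windows: 60 + 165 = 225 minutes.

225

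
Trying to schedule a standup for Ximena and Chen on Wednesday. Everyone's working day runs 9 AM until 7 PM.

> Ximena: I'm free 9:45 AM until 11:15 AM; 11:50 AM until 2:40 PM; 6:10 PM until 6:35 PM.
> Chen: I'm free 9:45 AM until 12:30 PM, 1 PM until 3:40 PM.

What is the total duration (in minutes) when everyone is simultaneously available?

230

Ximena ∩ Chen: 09:45-11:15, 11:50-12:30, 13:00-14:40.
Summing the common windows: 90 + 40 + 100 = 230 minutes.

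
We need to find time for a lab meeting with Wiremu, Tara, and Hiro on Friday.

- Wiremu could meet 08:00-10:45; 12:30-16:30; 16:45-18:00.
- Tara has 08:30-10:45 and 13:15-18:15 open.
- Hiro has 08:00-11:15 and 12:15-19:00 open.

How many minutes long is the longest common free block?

195

Wiremu ∩ Tara: 08:30-10:45, 13:15-16:30, 16:45-18:00.
Wiremu ∩ Tara ∩ Hiro: 08:30-10:45, 13:15-16:30, 16:45-18:00.
Those are the intersection windows.
The longest is 13:15-16:30 at 195 minutes.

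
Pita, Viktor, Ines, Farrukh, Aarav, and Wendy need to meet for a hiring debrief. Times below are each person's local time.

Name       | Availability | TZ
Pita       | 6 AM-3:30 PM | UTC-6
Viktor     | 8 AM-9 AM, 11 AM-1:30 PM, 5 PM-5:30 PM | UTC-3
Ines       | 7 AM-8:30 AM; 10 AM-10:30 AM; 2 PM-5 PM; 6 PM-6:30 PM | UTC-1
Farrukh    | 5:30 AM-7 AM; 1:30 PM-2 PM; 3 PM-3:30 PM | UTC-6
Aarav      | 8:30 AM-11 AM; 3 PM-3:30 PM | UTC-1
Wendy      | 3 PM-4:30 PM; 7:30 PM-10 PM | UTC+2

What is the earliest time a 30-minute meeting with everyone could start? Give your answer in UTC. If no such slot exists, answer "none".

none

Pita in UTC: 12:00-21:30 (add 6h to convert from UTC-6).
Viktor in UTC: 11:00-12:00, 14:00-16:30, 20:00-20:30 (add 3h to convert from UTC-3).
Ines in UTC: 08:00-09:30, 11:00-11:30, 15:00-18:00, 19:00-19:30 (add 1h to convert from UTC-1).
Farrukh in UTC: 11:30-13:00, 19:30-20:00, 21:00-21:30 (add 6h to convert from UTC-6).
Aarav in UTC: 09:30-12:00, 16:00-16:30 (add 1h to convert from UTC-1).
Wendy in UTC: 13:00-14:30, 17:30-20:00 (subtract 2h to convert from UTC+2).
Pita ∩ Viktor: 14:00-16:30, 20:00-20:30.
Pita ∩ Viktor ∩ Ines: 15:00-16:30.
Pita ∩ Viktor ∩ Ines ∩ Farrukh: ∅.
Pita ∩ Viktor ∩ Ines ∩ Farrukh ∩ Aarav: ∅.
Pita ∩ Viktor ∩ Ines ∩ Farrukh ∩ Aarav ∩ Wendy: ∅.
There is no time when everyone is free.
No common window is at least 30 minutes long.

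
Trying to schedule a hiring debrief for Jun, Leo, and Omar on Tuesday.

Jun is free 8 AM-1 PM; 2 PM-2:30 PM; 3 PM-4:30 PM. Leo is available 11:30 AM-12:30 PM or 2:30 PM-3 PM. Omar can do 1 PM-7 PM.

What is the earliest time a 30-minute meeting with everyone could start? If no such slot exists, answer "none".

none

Jun ∩ Leo: 11:30-12:30.
Jun ∩ Leo ∩ Omar: ∅.
There is no time when everyone is free.
No common window is at least 30 minutes long.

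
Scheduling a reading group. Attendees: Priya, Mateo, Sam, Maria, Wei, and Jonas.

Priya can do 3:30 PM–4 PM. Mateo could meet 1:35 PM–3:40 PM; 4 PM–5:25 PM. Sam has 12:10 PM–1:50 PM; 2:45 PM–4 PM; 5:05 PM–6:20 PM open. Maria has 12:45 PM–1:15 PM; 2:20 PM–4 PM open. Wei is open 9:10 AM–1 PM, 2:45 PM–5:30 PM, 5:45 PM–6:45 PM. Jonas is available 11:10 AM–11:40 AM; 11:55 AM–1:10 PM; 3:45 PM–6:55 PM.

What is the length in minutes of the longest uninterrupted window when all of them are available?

0

Priya ∩ Mateo: 15:30-15:40.
Priya ∩ Mateo ∩ Sam: 15:30-15:40.
Priya ∩ Mateo ∩ Sam ∩ Maria: 15:30-15:40.
Priya ∩ Mateo ∩ Sam ∩ Maria ∩ Wei: 15:30-15:40.
Priya ∩ Mateo ∩ Sam ∩ Maria ∩ Wei ∩ Jonas: ∅.
There is no time when everyone is free.
No common window exists, so the longest block is 0 minutes.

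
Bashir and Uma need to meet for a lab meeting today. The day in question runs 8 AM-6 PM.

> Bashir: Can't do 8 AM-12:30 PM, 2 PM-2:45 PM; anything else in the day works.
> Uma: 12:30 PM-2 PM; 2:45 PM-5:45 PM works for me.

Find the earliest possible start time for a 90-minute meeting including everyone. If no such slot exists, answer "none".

Bashir free: 12:30-14:00, 14:45-18:00 (invert busy blocks within the working day).
Uma free: 12:30-14:00, 14:45-17:45.
Bashir ∩ Uma: 12:30-14:00, 14:45-17:45.
So the common availability across everyone is 12:30-14:00, 14:45-17:45.
The first common window of at least 90 minutes is 12:30-14:00, so the earliest start is 12:30.

12:30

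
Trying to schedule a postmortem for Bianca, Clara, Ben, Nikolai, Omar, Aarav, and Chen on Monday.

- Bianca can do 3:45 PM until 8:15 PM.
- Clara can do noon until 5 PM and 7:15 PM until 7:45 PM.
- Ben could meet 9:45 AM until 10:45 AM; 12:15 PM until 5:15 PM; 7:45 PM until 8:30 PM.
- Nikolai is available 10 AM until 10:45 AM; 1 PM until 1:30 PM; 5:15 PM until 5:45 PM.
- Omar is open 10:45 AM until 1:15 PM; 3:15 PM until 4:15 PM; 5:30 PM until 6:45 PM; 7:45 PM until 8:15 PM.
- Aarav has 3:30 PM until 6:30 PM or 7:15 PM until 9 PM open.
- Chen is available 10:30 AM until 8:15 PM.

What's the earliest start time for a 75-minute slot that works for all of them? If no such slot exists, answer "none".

Bianca ∩ Clara: 15:45-17:00, 19:15-19:45.
Bianca ∩ Clara ∩ Ben: 15:45-17:00.
Bianca ∩ Clara ∩ Ben ∩ Nikolai: ∅.
Bianca ∩ Clara ∩ Ben ∩ Nikolai ∩ Omar: ∅.
Bianca ∩ Clara ∩ Ben ∩ Nikolai ∩ Omar ∩ Aarav: ∅.
Bianca ∩ Clara ∩ Ben ∩ Nikolai ∩ Omar ∩ Aarav ∩ Chen: ∅.
There is no time when everyone is free.
No common window is at least 75 minutes long.

none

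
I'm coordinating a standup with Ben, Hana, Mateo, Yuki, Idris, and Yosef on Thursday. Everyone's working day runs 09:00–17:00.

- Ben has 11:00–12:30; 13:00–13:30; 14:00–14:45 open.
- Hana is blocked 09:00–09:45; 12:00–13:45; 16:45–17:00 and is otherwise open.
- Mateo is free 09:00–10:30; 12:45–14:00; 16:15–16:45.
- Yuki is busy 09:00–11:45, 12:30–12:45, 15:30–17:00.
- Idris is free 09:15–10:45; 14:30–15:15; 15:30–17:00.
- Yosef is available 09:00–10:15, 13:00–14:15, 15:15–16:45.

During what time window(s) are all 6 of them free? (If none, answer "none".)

none

Ben free: 11:00-12:30, 13:00-13:30, 14:00-14:45.
Hana free: 09:45-12:00, 13:45-16:45 (invert busy blocks within the working day).
Mateo free: 09:00-10:30, 12:45-14:00, 16:15-16:45.
Yuki free: 11:45-12:30, 12:45-15:30 (invert busy blocks within the working day).
Idris free: 09:15-10:45, 14:30-15:15, 15:30-17:00.
Yosef free: 09:00-10:15, 13:00-14:15, 15:15-16:45.
Ben ∩ Hana: 11:00-12:00, 14:00-14:45.
Ben ∩ Hana ∩ Mateo: ∅.
Ben ∩ Hana ∩ Mateo ∩ Yuki: ∅.
Ben ∩ Hana ∩ Mateo ∩ Yuki ∩ Idris: ∅.
Ben ∩ Hana ∩ Mateo ∩ Yuki ∩ Idris ∩ Yosef: ∅.
There is no time when everyone is free.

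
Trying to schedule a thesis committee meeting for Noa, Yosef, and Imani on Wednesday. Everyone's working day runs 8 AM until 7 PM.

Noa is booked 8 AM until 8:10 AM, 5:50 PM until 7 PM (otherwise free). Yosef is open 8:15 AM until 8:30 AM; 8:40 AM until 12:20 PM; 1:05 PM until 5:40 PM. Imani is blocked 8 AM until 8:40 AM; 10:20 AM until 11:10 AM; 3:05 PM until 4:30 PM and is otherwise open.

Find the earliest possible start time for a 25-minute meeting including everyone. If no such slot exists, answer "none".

08:40

Noa free: 08:10-17:50 (invert busy blocks within the working day).
Yosef free: 08:15-08:30, 08:40-12:20, 13:05-17:40.
Imani free: 08:40-10:20, 11:10-15:05, 16:30-19:00 (invert busy blocks within the working day).
Noa ∩ Yosef: 08:15-08:30, 08:40-12:20, 13:05-17:40.
Noa ∩ Yosef ∩ Imani: 08:40-10:20, 11:10-12:20, 13:05-15:05, 16:30-17:40.
The first common window of at least 25 minutes is 08:40-10:20, so the earliest start is 08:40.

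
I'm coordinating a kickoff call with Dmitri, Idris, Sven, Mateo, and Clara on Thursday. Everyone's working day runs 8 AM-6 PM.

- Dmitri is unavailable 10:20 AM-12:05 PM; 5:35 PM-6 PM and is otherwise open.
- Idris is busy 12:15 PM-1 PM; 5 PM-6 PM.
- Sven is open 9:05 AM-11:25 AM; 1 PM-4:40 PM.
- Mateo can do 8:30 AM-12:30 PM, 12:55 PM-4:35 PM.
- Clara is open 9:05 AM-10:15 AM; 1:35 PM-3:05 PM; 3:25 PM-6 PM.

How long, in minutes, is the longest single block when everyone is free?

90

Dmitri free: 08:00-10:20, 12:05-17:35 (invert busy blocks within the working day).
Idris free: 08:00-12:15, 13:00-17:00 (invert busy blocks within the working day).
Sven free: 09:05-11:25, 13:00-16:40.
Mateo free: 08:30-12:30, 12:55-16:35.
Clara free: 09:05-10:15, 13:35-15:05, 15:25-18:00.
Dmitri ∩ Idris: 08:00-10:20, 12:05-12:15, 13:00-17:00.
Dmitri ∩ Idris ∩ Sven: 09:05-10:20, 13:00-16:40.
Dmitri ∩ Idris ∩ Sven ∩ Mateo: 09:05-10:20, 13:00-16:35.
Dmitri ∩ Idris ∩ Sven ∩ Mateo ∩ Clara: 09:05-10:15, 13:35-15:05, 15:25-16:35.
The longest is 13:35-15:05 at 90 minutes.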